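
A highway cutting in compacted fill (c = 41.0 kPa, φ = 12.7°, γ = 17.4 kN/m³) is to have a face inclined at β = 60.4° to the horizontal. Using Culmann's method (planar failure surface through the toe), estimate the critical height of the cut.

H_c = 24.45 m

Culmann's analysis gives the critical failure plane at α_cr = (β + φ)/2 = (60.4 + 12.7)/2 = 36.5°, and the critical height
H_c = (4c/γ) · sinβ cosφ / [1 − cos(β − φ)]
    = (4·41.0/17.4) · sin60.4°·cos12.7° / [1 − cos(47.7°)]
    = 9.425 · 0.8695·0.9755 / [1 − 0.6730]
    = 9.425 · 0.8482 / 0.3270
    = 24.45 m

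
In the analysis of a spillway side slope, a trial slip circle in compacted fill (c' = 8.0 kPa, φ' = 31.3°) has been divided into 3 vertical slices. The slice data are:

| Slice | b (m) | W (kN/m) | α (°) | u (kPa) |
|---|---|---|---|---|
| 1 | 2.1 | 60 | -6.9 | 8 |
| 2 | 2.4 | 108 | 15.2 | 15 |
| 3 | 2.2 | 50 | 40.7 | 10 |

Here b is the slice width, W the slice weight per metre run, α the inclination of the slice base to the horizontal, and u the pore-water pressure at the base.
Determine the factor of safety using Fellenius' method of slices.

FS = 2.46

Ordinary method of slices: FS = Σ[c'·Δl_i + (W_i cosα_i − u_i·Δl_i)·tanφ'] / Σ W_i sinα_i, with Δl_i = b_i / cosα_i.
Slice 1: Δl = 2.1/cos(-6.9°) = 2.115 m; N'_1 = 60·cos(-6.9°) − 8·2.115 = 42.6; c'Δl = 16.92; W sinα = -7.2
Slice 2: Δl = 2.4/cos15.2° = 2.487 m; N'_2 = 108·cos15.2° − 15·2.487 = 66.9; c'Δl = 19.90; W sinα = 28.3
Slice 3: Δl = 2.2/cos40.7° = 2.902 m; N'_3 = 50·cos40.7° − 10·2.902 = 8.9; c'Δl = 23.21; W sinα = 32.6
Σc'Δl = 60.0 kN/m; ΣN' = 118.4 kN/m; ΣW sinα = 53.7 kN/m
Resisting = 60.0 + 118.4·tan31.3° = 60.0 + 72.0 = 132.1 kN/m
FS = 132.1 / 53.7 = 2.458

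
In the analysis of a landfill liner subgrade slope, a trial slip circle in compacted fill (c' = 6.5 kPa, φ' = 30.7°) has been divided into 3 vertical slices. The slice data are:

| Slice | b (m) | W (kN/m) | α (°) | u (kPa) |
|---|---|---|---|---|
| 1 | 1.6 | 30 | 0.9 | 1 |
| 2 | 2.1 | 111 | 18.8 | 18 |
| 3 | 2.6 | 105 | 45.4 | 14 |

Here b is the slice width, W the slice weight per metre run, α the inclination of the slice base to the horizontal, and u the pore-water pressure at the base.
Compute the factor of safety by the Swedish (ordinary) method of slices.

FS = 1.06

Ordinary method of slices: FS = Σ[c'·Δl_i + (W_i cosα_i − u_i·Δl_i)·tanφ'] / Σ W_i sinα_i, with Δl_i = b_i / cosα_i.
Slice 1: Δl = 1.6/cos0.9° = 1.600 m; N'_1 = 30·cos0.9° − 1·1.600 = 28.4; c'Δl = 10.40; W sinα = 0.5
Slice 2: Δl = 2.1/cos18.8° = 2.218 m; N'_2 = 111·cos18.8° − 18·2.218 = 65.1; c'Δl = 14.42; W sinα = 35.8
Slice 3: Δl = 2.6/cos45.4° = 3.703 m; N'_3 = 105·cos45.4° − 14·3.703 = 21.9; c'Δl = 24.07; W sinα = 74.8
Σc'Δl = 48.9 kN/m; ΣN' = 115.4 kN/m; ΣW sinα = 111.0 kN/m
Resisting = 48.9 + 115.4·tan30.7° = 48.9 + 68.5 = 117.4 kN/m
FS = 117.4 / 111.0 = 1.058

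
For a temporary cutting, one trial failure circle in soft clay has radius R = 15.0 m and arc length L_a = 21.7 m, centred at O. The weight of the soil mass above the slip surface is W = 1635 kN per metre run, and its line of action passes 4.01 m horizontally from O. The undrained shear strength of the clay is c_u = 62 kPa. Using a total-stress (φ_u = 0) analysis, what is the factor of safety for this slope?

FS = 3.08

Taking moments about the centre O, the resisting moment is provided by the undrained shear strength acting along the arc:
M_R = c_u·L_a·R = 62·21.70·15.0 = 20181.0 kN·m/m
M_D = W·d = 1635·4.01 = 6556.3 kN·m/m
FS = M_R / M_D = 20181.0 / 6556.3 = 3.078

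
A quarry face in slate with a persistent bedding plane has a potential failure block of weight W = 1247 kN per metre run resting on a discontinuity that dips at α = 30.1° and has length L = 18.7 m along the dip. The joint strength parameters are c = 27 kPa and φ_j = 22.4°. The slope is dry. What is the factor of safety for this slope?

FS = 1.52

Resolving the block weight along and normal to the plane and applying the Mohr–Coulomb strength on the joint:
N' = W cosα = 1247·cos30.1° = 1078.8 kN/m
Driving force T = W sinα = 1247·sin30.1° = 625.4 kN/m
Resisting force R = c·L + N'·tanφ_j = 27·18.7 + 1078.8·tan22.4° = 504.9 + 444.7 = 949.6 kN/m
FS = R / T = 949.6 / 625.4 = 1.518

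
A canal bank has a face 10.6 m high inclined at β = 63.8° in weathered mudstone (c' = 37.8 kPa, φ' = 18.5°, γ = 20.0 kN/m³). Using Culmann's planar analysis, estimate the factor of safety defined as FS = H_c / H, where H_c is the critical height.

H_c = (4c'/γ) · sinβ cosφ' / [1 − cos(β − φ')]
    = (4·37.8/20.0) · sin63.8°·cos18.5° / [1 − cos45.3°]
    = 7.560 · 0.8509 / 0.2966 = 21.69 m
FS = H_c / H = 21.69 / 10.6 = 2.046

FS = 2.05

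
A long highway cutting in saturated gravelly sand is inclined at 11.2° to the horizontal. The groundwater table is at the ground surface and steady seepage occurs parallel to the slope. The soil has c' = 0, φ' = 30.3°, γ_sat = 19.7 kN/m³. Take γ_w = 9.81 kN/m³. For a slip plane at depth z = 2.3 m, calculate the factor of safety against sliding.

FS = 1.48

With seepage parallel to the slope and the water table at the surface, the effective normal stress on the slip plane uses the buoyant unit weight γ' = γ_sat − γ_w while the driving shear stress uses γ_sat:
FS = [c' + γ' z cos²β tanφ'] / [γ_sat z sinβ cosβ]
(For c' = 0 this reduces to FS = (γ'/γ_sat)·tanφ'/tanβ.)
γ' = 19.7 − 9.81 = 9.89 kN/m³
Numerator = 0.0 + 9.89·2.3·cos²11.2°·tan30.3° = 0.0 + 9.89·2.3·0.9623·0.5844 = 12.791 kPa
Denominator = 19.7·2.3·sin11.2°·cos11.2° = 19.7·2.3·0.1942·0.9810 = 8.633 kPa
FS = 12.791 / 8.633 = 1.482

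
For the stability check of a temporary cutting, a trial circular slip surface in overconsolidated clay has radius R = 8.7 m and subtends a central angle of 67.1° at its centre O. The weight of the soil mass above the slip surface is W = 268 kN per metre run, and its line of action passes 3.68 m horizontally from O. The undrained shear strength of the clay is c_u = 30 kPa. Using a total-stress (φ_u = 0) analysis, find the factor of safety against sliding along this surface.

FS = 2.70

Taking moments about the centre O, the resisting moment is provided by the undrained shear strength acting along the arc:
Arc length L_a = R·θ = 8.7·(67.1°·π/180) = 8.7·1.1711 = 10.19 m
M_R = c_u·L_a·R = 30·10.19·8.7 = 2659.3 kN·m/m
M_D = W·d = 268·3.68 = 986.2 kN·m/m
FS = M_R / M_D = 2659.3 / 986.2 = 2.696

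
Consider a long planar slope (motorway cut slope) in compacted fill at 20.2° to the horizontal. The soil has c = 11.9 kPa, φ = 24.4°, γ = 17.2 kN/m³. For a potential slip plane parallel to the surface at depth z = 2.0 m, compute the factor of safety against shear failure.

FS = 2.30

For an infinite slope with a slip plane parallel to the surface (no pore pressure): FS = [c + γz cos²β tanφ] / [γz sinβ cosβ].
γz = 17.2·2.0 = 34.40 kN/m²
Numerator = 11.9 + 34.40·cos²20.2°·tan24.4° = 11.9 + 34.40·0.8808·0.4536 = 25.644 kPa
Denominator = 34.40·sin20.2°·cos20.2° = 34.40·0.3453·0.9385 = 11.148 kPa
FS = 25.644 / 11.148 = 2.300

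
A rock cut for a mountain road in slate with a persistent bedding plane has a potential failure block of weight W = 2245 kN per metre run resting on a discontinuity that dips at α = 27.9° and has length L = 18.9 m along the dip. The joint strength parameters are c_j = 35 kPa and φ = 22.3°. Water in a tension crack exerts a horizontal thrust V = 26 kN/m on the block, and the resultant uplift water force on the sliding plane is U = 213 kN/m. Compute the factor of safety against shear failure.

Resolving the block weight along and normal to the plane and applying the Mohr–Coulomb strength on the joint:
N' = W cosα − U − V sinα = 2245·cos27.9° − 213 − 26·sin27.9° = 1758.9 kN/m
Driving force T = W sinα + V cosα = 2245·sin27.9° + 26·cos27.9° = 1073.5 kN/m
Resisting force R = c_j·L + N'·tanφ = 35·18.9 + 1758.9·tan22.3° = 661.5 + 721.4 = 1382.9 kN/m
FS = R / T = 1382.9 / 1073.5 = 1.288

FS = 1.29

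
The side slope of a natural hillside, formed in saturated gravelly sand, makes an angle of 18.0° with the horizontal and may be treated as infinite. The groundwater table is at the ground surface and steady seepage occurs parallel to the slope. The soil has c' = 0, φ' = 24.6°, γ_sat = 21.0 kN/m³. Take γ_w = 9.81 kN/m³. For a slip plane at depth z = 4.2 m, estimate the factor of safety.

With seepage parallel to the slope and the water table at the surface, the effective normal stress on the slip plane uses the buoyant unit weight γ' = γ_sat − γ_w while the driving shear stress uses γ_sat:
FS = [c' + γ' z cos²β tanφ'] / [γ_sat z sinβ cosβ]
(For c' = 0 this reduces to FS = (γ'/γ_sat)·tanφ'/tanβ.)
γ' = 21.0 − 9.81 = 11.19 kN/m³
Numerator = 0.0 + 11.19·4.2·cos²18.0°·tan24.6° = 0.0 + 11.19·4.2·0.9045·0.4578 = 19.463 kPa
Denominator = 21.0·4.2·sin18.0°·cos18.0° = 21.0·4.2·0.3090·0.9511 = 25.921 kPa
FS = 19.463 / 25.921 = 0.751

FS = 0.75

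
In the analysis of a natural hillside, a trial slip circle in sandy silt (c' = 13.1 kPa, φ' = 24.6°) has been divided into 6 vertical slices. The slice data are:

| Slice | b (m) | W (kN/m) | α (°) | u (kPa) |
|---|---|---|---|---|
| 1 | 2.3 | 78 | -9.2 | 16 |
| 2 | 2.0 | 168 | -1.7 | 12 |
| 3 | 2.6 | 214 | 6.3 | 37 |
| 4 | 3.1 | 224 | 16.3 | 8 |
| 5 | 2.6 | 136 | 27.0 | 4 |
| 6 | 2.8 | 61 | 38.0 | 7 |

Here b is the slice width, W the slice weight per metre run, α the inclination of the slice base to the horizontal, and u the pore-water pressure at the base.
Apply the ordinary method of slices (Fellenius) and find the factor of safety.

Ordinary method of slices: FS = Σ[c'·Δl_i + (W_i cosα_i − u_i·Δl_i)·tanφ'] / Σ W_i sinα_i, with Δl_i = b_i / cosα_i.
Slice 1: Δl = 2.3/cos(-9.2°) = 2.330 m; N'_1 = 78·cos(-9.2°) − 16·2.330 = 39.7; c'Δl = 30.52; W sinα = -12.5
Slice 2: Δl = 2.0/cos(-1.7°) = 2.001 m; N'_2 = 168·cos(-1.7°) − 12·2.001 = 143.9; c'Δl = 26.21; W sinα = -5.0
Slice 3: Δl = 2.6/cos6.3° = 2.616 m; N'_3 = 214·cos6.3° − 37·2.616 = 115.9; c'Δl = 34.27; W sinα = 23.5
Slice 4: Δl = 3.1/cos16.3° = 3.230 m; N'_4 = 224·cos16.3° − 8·3.230 = 189.2; c'Δl = 42.31; W sinα = 62.9
Slice 5: Δl = 2.6/cos27.0° = 2.918 m; N'_5 = 136·cos27.0° − 4·2.918 = 109.5; c'Δl = 38.23; W sinα = 61.7
Slice 6: Δl = 2.8/cos38.0° = 3.553 m; N'_6 = 61·cos38.0° − 7·3.553 = 23.2; c'Δl = 46.55; W sinα = 37.6
Σc'Δl = 218.1 kN/m; ΣN' = 621.4 kN/m; ΣW sinα = 168.2 kN/m
Resisting = 218.1 + 621.4·tan24.6° = 218.1 + 284.5 = 502.6 kN/m
FS = 502.6 / 168.2 = 2.988

FS = 2.99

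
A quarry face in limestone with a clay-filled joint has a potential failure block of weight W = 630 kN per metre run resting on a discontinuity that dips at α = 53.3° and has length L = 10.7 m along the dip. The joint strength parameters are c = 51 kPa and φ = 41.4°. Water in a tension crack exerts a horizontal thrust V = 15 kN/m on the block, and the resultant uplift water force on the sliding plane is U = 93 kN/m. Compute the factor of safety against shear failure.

FS = 1.53

Resolving the block weight along and normal to the plane and applying the Mohr–Coulomb strength on the joint:
N' = W cosα − U − V sinα = 630·cos53.3° − 93 − 15·sin53.3° = 271.5 kN/m
Driving force T = W sinα + V cosα = 630·sin53.3° + 15·cos53.3° = 514.1 kN/m
Resisting force R = c·L + N'·tanφ = 51·10.7 + 271.5·tan41.4° = 545.7 + 239.3 = 785.0 kN/m
FS = R / T = 785.0 / 514.1 = 1.527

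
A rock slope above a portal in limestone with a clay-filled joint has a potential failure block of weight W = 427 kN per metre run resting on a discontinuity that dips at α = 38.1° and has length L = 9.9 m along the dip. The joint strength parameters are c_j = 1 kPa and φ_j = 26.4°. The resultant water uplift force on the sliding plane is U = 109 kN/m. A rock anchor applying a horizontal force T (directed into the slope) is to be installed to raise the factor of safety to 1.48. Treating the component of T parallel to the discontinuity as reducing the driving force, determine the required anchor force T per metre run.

T = 182 kN/m

Resolving forces along and normal to the sliding plane, with the horizontal anchor force T adding T·sinα to the effective normal force and T·cosα acting up the plane against the driving force:
FS = [c_jL + (W cosα − U + T sinα) tanφ_j] / [W sinα − T cosα]
Without the anchor: N' = 227.0 kN/m, driving T_d = 263.5 kN/m, resisting R = 1·9.9 + 227.0·tan26.4° = 122.6 kN/m, FS = 0.47.
Setting FS = 1.48 and solving for T:
1.48·(263.5 − T cos38.1°) = 122.6 + T sin38.1°·tan26.4°
T·(sin38.1°·tan26.4° + 1.48·cos38.1°) = 1.48·263.5 − 122.6
T·(0.6170·0.4964 + 1.48·0.7869) = 389.9 − 122.6 = 267.3
T·1.4710 = 267.3
T = 181.8 kN/m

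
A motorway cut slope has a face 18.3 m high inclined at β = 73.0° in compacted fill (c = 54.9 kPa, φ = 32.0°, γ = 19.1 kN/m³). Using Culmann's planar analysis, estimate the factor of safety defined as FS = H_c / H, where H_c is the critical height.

H_c = (4c/γ) · sinβ cosφ / [1 − cos(β − φ)]
    = (4·54.9/19.1) · sin73.0°·cos32.0° / [1 − cos41.0°]
    = 11.497 · 0.8110 / 0.2453 = 38.01 m
FS = H_c / H = 38.01 / 18.3 = 2.077

FS = 2.08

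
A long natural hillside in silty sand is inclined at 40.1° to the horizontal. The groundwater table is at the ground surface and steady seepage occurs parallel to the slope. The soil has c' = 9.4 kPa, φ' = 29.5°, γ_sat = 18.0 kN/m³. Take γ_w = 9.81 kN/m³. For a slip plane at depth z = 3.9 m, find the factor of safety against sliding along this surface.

FS = 0.58

With seepage parallel to the slope and the water table at the surface, the effective normal stress on the slip plane uses the buoyant unit weight γ' = γ_sat − γ_w while the driving shear stress uses γ_sat:
FS = [c' + γ' z cos²β tanφ'] / [γ_sat z sinβ cosβ]
γ' = 18.0 − 9.81 = 8.19 kN/m³
Numerator = 9.4 + 8.19·3.9·cos²40.1°·tan29.5° = 9.4 + 8.19·3.9·0.5851·0.5658 = 19.974 kPa
Denominator = 18.0·3.9·sin40.1°·cos40.1° = 18.0·3.9·0.6441·0.7649 = 34.588 kPa
FS = 19.974 / 34.588 = 0.577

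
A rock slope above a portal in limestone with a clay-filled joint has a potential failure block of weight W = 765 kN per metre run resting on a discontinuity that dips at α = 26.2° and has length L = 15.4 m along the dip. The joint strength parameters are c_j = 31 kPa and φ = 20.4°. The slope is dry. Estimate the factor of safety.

Resolving the block weight along and normal to the plane and applying the Mohr–Coulomb strength on the joint:
N' = W cosα = 765·cos26.2° = 686.4 kN/m
Driving force T = W sinα = 765·sin26.2° = 337.8 kN/m
Resisting force R = c_j·L + N'·tanφ = 31·15.4 + 686.4·tan20.4° = 477.4 + 255.3 = 732.7 kN/m
FS = R / T = 732.7 / 337.8 = 2.169

FS = 2.17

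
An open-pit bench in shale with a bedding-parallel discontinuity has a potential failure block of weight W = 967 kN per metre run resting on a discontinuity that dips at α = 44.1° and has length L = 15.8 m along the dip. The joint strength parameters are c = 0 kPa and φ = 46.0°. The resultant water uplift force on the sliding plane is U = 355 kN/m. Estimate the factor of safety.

FS = 0.52

Resolving the block weight along and normal to the plane and applying the Mohr–Coulomb strength on the joint:
N' = W cosα − U = 967·cos44.1° − 355 = 339.4 kN/m
Driving force T = W sinα = 967·sin44.1° = 672.9 kN/m
Resisting force R = c·L + N'·tanφ = 0·15.8 + 339.4·tan46.0° = 0.0 + 351.5 = 351.5 kN/m
FS = R / T = 351.5 / 672.9 = 0.522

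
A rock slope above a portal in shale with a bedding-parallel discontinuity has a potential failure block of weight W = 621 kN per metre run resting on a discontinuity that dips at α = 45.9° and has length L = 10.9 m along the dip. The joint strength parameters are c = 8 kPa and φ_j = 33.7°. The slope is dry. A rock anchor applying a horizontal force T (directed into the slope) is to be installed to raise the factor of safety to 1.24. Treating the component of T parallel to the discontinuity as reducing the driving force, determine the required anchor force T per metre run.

Resolving forces along and normal to the sliding plane, with the horizontal anchor force T adding T·sinα to the effective normal force and T·cosα acting up the plane against the driving force:
FS = [cL + (W cosα + T sinα) tanφ_j] / [W sinα − T cosα]
Without the anchor: N' = 432.2 kN/m, driving T_d = 446.0 kN/m, resisting R = 8·10.9 + 432.2·tan33.7° = 375.4 kN/m, FS = 0.84.
Setting FS = 1.24 and solving for T:
1.24·(446.0 − T cos45.9°) = 375.4 + T sin45.9°·tan33.7°
T·(sin45.9°·tan33.7° + 1.24·cos45.9°) = 1.24·446.0 − 375.4
T·(0.7181·0.6669 + 1.24·0.6959) = 553.0 − 375.4 = 177.6
T·1.3419 = 177.6
T = 132.3 kN/m

T = 132 kN/m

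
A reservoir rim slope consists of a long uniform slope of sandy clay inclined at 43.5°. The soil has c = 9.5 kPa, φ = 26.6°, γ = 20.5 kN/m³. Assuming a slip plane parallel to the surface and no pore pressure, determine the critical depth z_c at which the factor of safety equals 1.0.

z_c = 1.97 m

Setting FS = 1.00 in FS = [c + γz cos²β tanφ] / [γz sinβ cosβ] and solving for z:
z = c / [γ cosβ (FS·sinβ − cosβ·tanφ)]
  = 9.5 / [20.5·cos43.5°·(1.00·sin43.5° − cos43.5°·tan26.6°)]
  = 9.5 / [20.5·0.7254·(1.00·0.6884 − 0.7254·0.5008)]
  = 9.5 / 4.8345 = 1.965 m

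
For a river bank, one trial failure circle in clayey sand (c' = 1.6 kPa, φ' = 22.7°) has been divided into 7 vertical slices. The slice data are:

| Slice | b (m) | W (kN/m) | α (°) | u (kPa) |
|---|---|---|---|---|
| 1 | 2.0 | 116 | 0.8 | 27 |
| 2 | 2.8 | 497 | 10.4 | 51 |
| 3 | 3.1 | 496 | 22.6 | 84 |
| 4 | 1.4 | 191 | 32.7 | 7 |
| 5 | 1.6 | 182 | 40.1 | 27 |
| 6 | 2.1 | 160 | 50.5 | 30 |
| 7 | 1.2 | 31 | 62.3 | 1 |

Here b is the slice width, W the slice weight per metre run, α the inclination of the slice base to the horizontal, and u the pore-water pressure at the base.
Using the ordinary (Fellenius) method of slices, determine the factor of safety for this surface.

Ordinary method of slices: FS = Σ[c'·Δl_i + (W_i cosα_i − u_i·Δl_i)·tanφ'] / Σ W_i sinα_i, with Δl_i = b_i / cosα_i.
Slice 1: Δl = 2.0/cos0.8° = 2.000 m; N'_1 = 116·cos0.8° − 27·2.000 = 62.0; c'Δl = 3.20; W sinα = 1.6
Slice 2: Δl = 2.8/cos10.4° = 2.847 m; N'_2 = 497·cos10.4° − 51·2.847 = 343.6; c'Δl = 4.55; W sinα = 89.7
Slice 3: Δl = 3.1/cos22.6° = 3.358 m; N'_3 = 496·cos22.6° − 84·3.358 = 175.9; c'Δl = 5.37; W sinα = 190.6
Slice 4: Δl = 1.4/cos32.7° = 1.664 m; N'_4 = 191·cos32.7° − 7·1.664 = 149.1; c'Δl = 2.66; W sinα = 103.2
Slice 5: Δl = 1.6/cos40.1° = 2.092 m; N'_5 = 182·cos40.1° − 27·2.092 = 82.7; c'Δl = 3.35; W sinα = 117.2
Slice 6: Δl = 2.1/cos50.5° = 3.301 m; N'_6 = 160·cos50.5° − 30·3.301 = 2.7; c'Δl = 5.28; W sinα = 123.5
Slice 7: Δl = 1.2/cos62.3° = 2.582 m; N'_7 = 31·cos62.3° − 1·2.582 = 11.8; c'Δl = 4.13; W sinα = 27.4
Σc'Δl = 28.5 kN/m; ΣN' = 827.9 kN/m; ΣW sinα = 653.3 kN/m
Resisting = 28.5 + 827.9·tan22.7° = 28.5 + 346.3 = 374.9 kN/m
FS = 374.9 / 653.3 = 0.574

FS = 0.57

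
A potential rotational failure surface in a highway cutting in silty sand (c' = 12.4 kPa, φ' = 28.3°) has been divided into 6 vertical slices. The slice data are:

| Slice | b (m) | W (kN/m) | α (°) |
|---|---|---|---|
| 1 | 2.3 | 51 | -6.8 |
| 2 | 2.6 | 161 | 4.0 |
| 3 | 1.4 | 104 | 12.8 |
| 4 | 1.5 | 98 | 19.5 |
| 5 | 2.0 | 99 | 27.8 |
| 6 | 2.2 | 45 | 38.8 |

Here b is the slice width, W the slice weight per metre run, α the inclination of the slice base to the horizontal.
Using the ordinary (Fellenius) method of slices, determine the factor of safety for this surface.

FS = 3.29

Ordinary method of slices: FS = Σ[c'·Δl_i + (W_i cosα_i)·tanφ'] / Σ W_i sinα_i, with Δl_i = b_i / cosα_i.
Slice 1: Δl = 2.3/cos(-6.8°) = 2.316 m; N'_1 = 51·cos(-6.8°) = 50.6; c'Δl = 28.72; W sinα = -6.0
Slice 2: Δl = 2.6/cos4.0° = 2.606 m; N'_2 = 161·cos4.0° = 160.6; c'Δl = 32.32; W sinα = 11.2
Slice 3: Δl = 1.4/cos12.8° = 1.436 m; N'_3 = 104·cos12.8° = 101.4; c'Δl = 17.80; W sinα = 23.0
Slice 4: Δl = 1.5/cos19.5° = 1.591 m; N'_4 = 98·cos19.5° = 92.4; c'Δl = 19.73; W sinα = 32.7
Slice 5: Δl = 2.0/cos27.8° = 2.261 m; N'_5 = 99·cos27.8° = 87.6; c'Δl = 28.04; W sinα = 46.2
Slice 6: Δl = 2.2/cos38.8° = 2.823 m; N'_6 = 45·cos38.8° = 35.1; c'Δl = 35.00; W sinα = 28.2
Σc'Δl = 161.6 kN/m; ΣN' = 527.7 kN/m; ΣW sinα = 135.3 kN/m
Resisting = 161.6 + 527.7·tan28.3° = 161.6 + 284.1 = 445.7 kN/m
FS = 445.7 / 135.3 = 3.294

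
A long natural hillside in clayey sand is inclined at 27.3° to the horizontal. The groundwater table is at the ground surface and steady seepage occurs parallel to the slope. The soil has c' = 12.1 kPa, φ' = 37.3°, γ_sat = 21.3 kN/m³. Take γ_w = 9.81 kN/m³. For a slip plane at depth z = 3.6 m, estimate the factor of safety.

With seepage parallel to the slope and the water table at the surface, the effective normal stress on the slip plane uses the buoyant unit weight γ' = γ_sat − γ_w while the driving shear stress uses γ_sat:
FS = [c' + γ' z cos²β tanφ'] / [γ_sat z sinβ cosβ]
γ' = 21.3 − 9.81 = 11.49 kN/m³
Numerator = 12.1 + 11.49·3.6·cos²27.3°·tan37.3° = 12.1 + 11.49·3.6·0.7896·0.7618 = 36.982 kPa
Denominator = 21.3·3.6·sin27.3°·cos27.3° = 21.3·3.6·0.4586·0.8886 = 31.252 kPa
FS = 36.982 / 31.252 = 1.183

FS = 1.18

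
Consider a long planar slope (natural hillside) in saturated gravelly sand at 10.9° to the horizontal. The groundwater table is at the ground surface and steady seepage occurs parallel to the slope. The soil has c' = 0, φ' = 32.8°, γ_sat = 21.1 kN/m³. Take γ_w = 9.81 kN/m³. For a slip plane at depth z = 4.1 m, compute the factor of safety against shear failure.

FS = 1.79

With seepage parallel to the slope and the water table at the surface, the effective normal stress on the slip plane uses the buoyant unit weight γ' = γ_sat − γ_w while the driving shear stress uses γ_sat:
FS = [c' + γ' z cos²β tanφ'] / [γ_sat z sinβ cosβ]
(For c' = 0 this reduces to FS = (γ'/γ_sat)·tanφ'/tanβ.)
γ' = 21.1 − 9.81 = 11.29 kN/m³
Numerator = 0.0 + 11.29·4.1·cos²10.9°·tan32.8° = 0.0 + 11.29·4.1·0.9642·0.6445 = 28.765 kPa
Denominator = 21.1·4.1·sin10.9°·cos10.9° = 21.1·4.1·0.1891·0.9820 = 16.064 kPa
FS = 28.765 / 16.064 = 1.791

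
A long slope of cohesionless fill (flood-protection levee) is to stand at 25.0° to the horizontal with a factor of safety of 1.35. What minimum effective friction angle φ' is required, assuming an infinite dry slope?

FS = tanφ'/tanβ ⇒ tanφ' = FS · tanβ = 1.35 · tan25.0° = 0.6295
φ' = arctan(0.6295) = 32.19°

φ' = 32.2°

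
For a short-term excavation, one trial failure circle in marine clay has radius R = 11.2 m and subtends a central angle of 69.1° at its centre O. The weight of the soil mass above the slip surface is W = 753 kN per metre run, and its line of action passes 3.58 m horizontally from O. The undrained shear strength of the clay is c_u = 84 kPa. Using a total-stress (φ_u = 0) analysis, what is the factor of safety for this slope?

FS = 4.71

Taking moments about the centre O, the resisting moment is provided by the undrained shear strength acting along the arc:
Arc length L_a = R·θ = 11.2·(69.1°·π/180) = 11.2·1.2060 = 13.51 m
M_R = c_u·L_a·R = 84·13.51·11.2 = 12707.8 kN·m/m
M_D = W·d = 753·3.58 = 2695.7 kN·m/m
FS = M_R / M_D = 12707.8 / 2695.7 = 4.714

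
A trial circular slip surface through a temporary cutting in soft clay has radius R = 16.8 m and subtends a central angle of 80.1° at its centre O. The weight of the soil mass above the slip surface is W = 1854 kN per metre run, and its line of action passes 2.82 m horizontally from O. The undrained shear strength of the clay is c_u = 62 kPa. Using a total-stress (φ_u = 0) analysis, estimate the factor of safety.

FS = 4.68

Taking moments about the centre O, the resisting moment is provided by the undrained shear strength acting along the arc:
Arc length L_a = R·θ = 16.8·(80.1°·π/180) = 16.8·1.3980 = 23.49 m
M_R = c_u·L_a·R = 62·23.49·16.8 = 24463.6 kN·m/m
M_D = W·d = 1854·2.82 = 5228.3 kN·m/m
FS = M_R / M_D = 24463.6 / 5228.3 = 4.679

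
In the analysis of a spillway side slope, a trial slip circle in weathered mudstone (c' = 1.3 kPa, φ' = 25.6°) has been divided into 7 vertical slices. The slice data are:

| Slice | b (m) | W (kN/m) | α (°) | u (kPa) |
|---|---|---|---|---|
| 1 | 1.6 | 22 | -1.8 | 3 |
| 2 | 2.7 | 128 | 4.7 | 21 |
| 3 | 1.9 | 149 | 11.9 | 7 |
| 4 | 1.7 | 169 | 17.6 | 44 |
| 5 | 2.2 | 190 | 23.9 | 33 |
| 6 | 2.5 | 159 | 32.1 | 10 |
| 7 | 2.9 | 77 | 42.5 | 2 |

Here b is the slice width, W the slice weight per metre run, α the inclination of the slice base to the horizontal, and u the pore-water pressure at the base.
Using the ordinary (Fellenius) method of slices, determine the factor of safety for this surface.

Ordinary method of slices: FS = Σ[c'·Δl_i + (W_i cosα_i − u_i·Δl_i)·tanφ'] / Σ W_i sinα_i, with Δl_i = b_i / cosα_i.
Slice 1: Δl = 1.6/cos(-1.8°) = 1.601 m; N'_1 = 22·cos(-1.8°) − 3·1.601 = 17.2; c'Δl = 2.08; W sinα = -0.7
Slice 2: Δl = 2.7/cos4.7° = 2.709 m; N'_2 = 128·cos4.7° − 21·2.709 = 70.7; c'Δl = 3.52; W sinα = 10.5
Slice 3: Δl = 1.9/cos11.9° = 1.942 m; N'_3 = 149·cos11.9° − 7·1.942 = 132.2; c'Δl = 2.52; W sinα = 30.7
Slice 4: Δl = 1.7/cos17.6° = 1.783 m; N'_4 = 169·cos17.6° − 44·1.783 = 82.6; c'Δl = 2.32; W sinα = 51.1
Slice 5: Δl = 2.2/cos23.9° = 2.406 m; N'_5 = 190·cos23.9° − 33·2.406 = 94.3; c'Δl = 3.13; W sinα = 77.0
Slice 6: Δl = 2.5/cos32.1° = 2.951 m; N'_6 = 159·cos32.1° − 10·2.951 = 105.2; c'Δl = 3.84; W sinα = 84.5
Slice 7: Δl = 2.9/cos42.5° = 3.933 m; N'_7 = 77·cos42.5° − 2·3.933 = 48.9; c'Δl = 5.11; W sinα = 52.0
Σc'Δl = 22.5 kN/m; ΣN' = 551.1 kN/m; ΣW sinα = 305.1 kN/m
Resisting = 22.5 + 551.1·tan25.6° = 22.5 + 264.0 = 286.6 kN/m
FS = 286.6 / 305.1 = 0.939

FS = 0.94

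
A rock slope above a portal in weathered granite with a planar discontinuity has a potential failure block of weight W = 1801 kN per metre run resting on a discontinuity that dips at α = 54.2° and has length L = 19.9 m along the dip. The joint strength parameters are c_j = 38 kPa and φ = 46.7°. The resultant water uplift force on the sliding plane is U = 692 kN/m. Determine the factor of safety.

Resolving the block weight along and normal to the plane and applying the Mohr–Coulomb strength on the joint:
N' = W cosα − U = 1801·cos54.2° − 692 = 361.5 kN/m
Driving force T = W sinα = 1801·sin54.2° = 1460.7 kN/m
Resisting force R = c_j·L + N'·tanφ = 38·19.9 + 361.5·tan46.7° = 756.2 + 383.6 = 1139.8 kN/m
FS = R / T = 1139.8 / 1460.7 = 0.780

FS = 0.78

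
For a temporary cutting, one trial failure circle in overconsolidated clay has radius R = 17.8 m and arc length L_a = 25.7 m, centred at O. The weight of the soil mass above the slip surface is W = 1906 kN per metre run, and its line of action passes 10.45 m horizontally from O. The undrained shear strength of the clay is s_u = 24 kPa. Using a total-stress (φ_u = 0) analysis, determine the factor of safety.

FS = 0.55

Taking moments about the centre O, the resisting moment is provided by the undrained shear strength acting along the arc:
M_R = s_u·L_a·R = 24·25.70·17.8 = 10979.0 kN·m/m
M_D = W·d = 1906·10.45 = 19917.7 kN·m/m
FS = M_R / M_D = 10979.0 / 19917.7 = 0.551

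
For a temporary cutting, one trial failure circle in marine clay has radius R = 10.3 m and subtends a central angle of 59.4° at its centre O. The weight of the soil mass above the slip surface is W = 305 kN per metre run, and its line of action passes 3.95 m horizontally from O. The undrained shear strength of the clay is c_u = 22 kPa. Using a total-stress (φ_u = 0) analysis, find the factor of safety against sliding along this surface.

Taking moments about the centre O, the resisting moment is provided by the undrained shear strength acting along the arc:
Arc length L_a = R·θ = 10.3·(59.4°·π/180) = 10.3·1.0367 = 10.68 m
M_R = c_u·L_a·R = 22·10.68·10.3 = 2419.7 kN·m/m
M_D = W·d = 305·3.95 = 1204.8 kN·m/m
FS = M_R / M_D = 2419.7 / 1204.8 = 2.008

FS = 2.01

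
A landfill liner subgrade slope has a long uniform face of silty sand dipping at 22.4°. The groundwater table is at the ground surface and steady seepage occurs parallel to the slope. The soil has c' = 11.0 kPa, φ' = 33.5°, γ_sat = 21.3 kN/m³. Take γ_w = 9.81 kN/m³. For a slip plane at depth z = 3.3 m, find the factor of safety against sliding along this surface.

With seepage parallel to the slope and the water table at the surface, the effective normal stress on the slip plane uses the buoyant unit weight γ' = γ_sat − γ_w while the driving shear stress uses γ_sat:
FS = [c' + γ' z cos²β tanφ'] / [γ_sat z sinβ cosβ]
γ' = 21.3 − 9.81 = 11.49 kN/m³
Numerator = 11.0 + 11.49·3.3·cos²22.4°·tan33.5° = 11.0 + 11.49·3.3·0.8548·0.6619 = 32.452 kPa
Denominator = 21.3·3.3·sin22.4°·cos22.4° = 21.3·3.3·0.3811·0.9245 = 24.764 kPa
FS = 32.452 / 24.764 = 1.310

FS = 1.31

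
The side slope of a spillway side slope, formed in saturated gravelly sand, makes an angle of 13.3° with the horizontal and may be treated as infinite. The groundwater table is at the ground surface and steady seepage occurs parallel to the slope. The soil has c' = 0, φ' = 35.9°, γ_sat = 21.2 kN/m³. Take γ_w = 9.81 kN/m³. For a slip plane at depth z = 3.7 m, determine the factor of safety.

FS = 1.65

With seepage parallel to the slope and the water table at the surface, the effective normal stress on the slip plane uses the buoyant unit weight γ' = γ_sat − γ_w while the driving shear stress uses γ_sat:
FS = [c' + γ' z cos²β tanφ'] / [γ_sat z sinβ cosβ]
(For c' = 0 this reduces to FS = (γ'/γ_sat)·tanφ'/tanβ.)
γ' = 21.2 − 9.81 = 11.39 kN/m³
Numerator = 0.0 + 11.39·3.7·cos²13.3°·tan35.9° = 0.0 + 11.39·3.7·0.9471·0.7239 = 28.892 kPa
Denominator = 21.2·3.7·sin13.3°·cos13.3° = 21.2·3.7·0.2300·0.9732 = 17.561 kPa
FS = 28.892 / 17.561 = 1.645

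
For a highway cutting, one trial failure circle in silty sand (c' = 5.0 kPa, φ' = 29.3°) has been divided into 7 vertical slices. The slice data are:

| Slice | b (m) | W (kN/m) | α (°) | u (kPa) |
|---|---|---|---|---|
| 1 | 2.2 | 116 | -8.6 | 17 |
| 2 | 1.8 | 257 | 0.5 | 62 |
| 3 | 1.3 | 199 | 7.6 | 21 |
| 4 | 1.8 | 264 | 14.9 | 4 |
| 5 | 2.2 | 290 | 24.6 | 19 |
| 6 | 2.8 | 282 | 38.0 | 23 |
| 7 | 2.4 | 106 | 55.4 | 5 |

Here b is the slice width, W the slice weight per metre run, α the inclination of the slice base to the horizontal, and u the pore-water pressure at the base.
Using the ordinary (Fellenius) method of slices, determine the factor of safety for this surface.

Ordinary method of slices: FS = Σ[c'·Δl_i + (W_i cosα_i − u_i·Δl_i)·tanφ'] / Σ W_i sinα_i, with Δl_i = b_i / cosα_i.
Slice 1: Δl = 2.2/cos(-8.6°) = 2.225 m; N'_1 = 116·cos(-8.6°) − 17·2.225 = 76.9; c'Δl = 11.13; W sinα = -17.3
Slice 2: Δl = 1.8/cos0.5° = 1.800 m; N'_2 = 257·cos0.5° − 62·1.800 = 145.4; c'Δl = 9.00; W sinα = 2.2
Slice 3: Δl = 1.3/cos7.6° = 1.312 m; N'_3 = 199·cos7.6° − 21·1.312 = 169.7; c'Δl = 6.56; W sinα = 26.3
Slice 4: Δl = 1.8/cos14.9° = 1.863 m; N'_4 = 264·cos14.9° − 4·1.863 = 247.7; c'Δl = 9.31; W sinα = 67.9
Slice 5: Δl = 2.2/cos24.6° = 2.420 m; N'_5 = 290·cos24.6° − 19·2.420 = 217.7; c'Δl = 12.10; W sinα = 120.7
Slice 6: Δl = 2.8/cos38.0° = 3.553 m; N'_6 = 282·cos38.0° − 23·3.553 = 140.5; c'Δl = 17.77; W sinα = 173.6
Slice 7: Δl = 2.4/cos55.4° = 4.227 m; N'_7 = 106·cos55.4° − 5·4.227 = 39.1; c'Δl = 21.13; W sinα = 87.3
Σc'Δl = 87.0 kN/m; ΣN' = 1036.9 kN/m; ΣW sinα = 460.7 kN/m
Resisting = 87.0 + 1036.9·tan29.3° = 87.0 + 581.9 = 668.9 kN/m
FS = 668.9 / 460.7 = 1.452

FS = 1.45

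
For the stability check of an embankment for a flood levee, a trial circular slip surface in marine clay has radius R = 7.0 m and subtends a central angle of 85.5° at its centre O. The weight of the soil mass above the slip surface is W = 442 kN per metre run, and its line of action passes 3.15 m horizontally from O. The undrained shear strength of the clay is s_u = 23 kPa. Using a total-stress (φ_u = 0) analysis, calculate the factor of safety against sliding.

Taking moments about the centre O, the resisting moment is provided by the undrained shear strength acting along the arc:
Arc length L_a = R·θ = 7.0·(85.5°·π/180) = 7.0·1.4923 = 10.45 m
M_R = s_u·L_a·R = 23·10.45·7.0 = 1681.8 kN·m/m
M_D = W·d = 442·3.15 = 1392.3 kN·m/m
FS = M_R / M_D = 1681.8 / 1392.3 = 1.208

FS = 1.21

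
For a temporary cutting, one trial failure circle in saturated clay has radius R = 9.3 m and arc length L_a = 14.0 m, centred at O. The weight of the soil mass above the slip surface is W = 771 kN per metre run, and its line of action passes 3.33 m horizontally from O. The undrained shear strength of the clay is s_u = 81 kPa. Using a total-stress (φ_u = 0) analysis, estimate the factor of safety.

Taking moments about the centre O, the resisting moment is provided by the undrained shear strength acting along the arc:
M_R = s_u·L_a·R = 81·14.00·9.3 = 10546.2 kN·m/m
M_D = W·d = 771·3.33 = 2567.4 kN·m/m
FS = M_R / M_D = 10546.2 / 2567.4 = 4.108

FS = 4.11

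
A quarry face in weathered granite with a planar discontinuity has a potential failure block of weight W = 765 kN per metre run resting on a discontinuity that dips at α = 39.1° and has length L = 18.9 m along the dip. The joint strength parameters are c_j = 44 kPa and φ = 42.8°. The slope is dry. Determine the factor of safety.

FS = 2.86

Resolving the block weight along and normal to the plane and applying the Mohr–Coulomb strength on the joint:
N' = W cosα = 765·cos39.1° = 593.7 kN/m
Driving force T = W sinα = 765·sin39.1° = 482.5 kN/m
Resisting force R = c_j·L + N'·tanφ = 44·18.9 + 593.7·tan42.8° = 831.6 + 549.7 = 1381.3 kN/m
FS = R / T = 1381.3 / 482.5 = 2.863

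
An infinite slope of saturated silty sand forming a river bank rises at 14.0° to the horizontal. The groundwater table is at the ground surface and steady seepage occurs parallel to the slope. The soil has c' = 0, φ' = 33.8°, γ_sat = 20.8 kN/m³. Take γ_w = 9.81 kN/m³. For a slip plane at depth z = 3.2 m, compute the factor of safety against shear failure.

With seepage parallel to the slope and the water table at the surface, the effective normal stress on the slip plane uses the buoyant unit weight γ' = γ_sat − γ_w while the driving shear stress uses γ_sat:
FS = [c' + γ' z cos²β tanφ'] / [γ_sat z sinβ cosβ]
(For c' = 0 this reduces to FS = (γ'/γ_sat)·tanφ'/tanβ.)
γ' = 20.8 − 9.81 = 10.99 kN/m³
Numerator = 0.0 + 10.99·3.2·cos²14.0°·tan33.8° = 0.0 + 10.99·3.2·0.9415·0.6694 = 22.165 kPa
Denominator = 20.8·3.2·sin14.0°·cos14.0° = 20.8·3.2·0.2419·0.9703 = 15.624 kPa
FS = 22.165 / 15.624 = 1.419

FS = 1.42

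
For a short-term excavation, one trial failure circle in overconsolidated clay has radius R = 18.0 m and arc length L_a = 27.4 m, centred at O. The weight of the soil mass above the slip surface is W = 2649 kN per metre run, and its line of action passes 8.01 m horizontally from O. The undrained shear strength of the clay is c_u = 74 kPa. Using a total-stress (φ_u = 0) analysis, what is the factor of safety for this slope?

Taking moments about the centre O, the resisting moment is provided by the undrained shear strength acting along the arc:
M_R = c_u·L_a·R = 74·27.40·18.0 = 36496.8 kN·m/m
M_D = W·d = 2649·8.01 = 21218.5 kN·m/m
FS = M_R / M_D = 36496.8 / 21218.5 = 1.720

FS = 1.72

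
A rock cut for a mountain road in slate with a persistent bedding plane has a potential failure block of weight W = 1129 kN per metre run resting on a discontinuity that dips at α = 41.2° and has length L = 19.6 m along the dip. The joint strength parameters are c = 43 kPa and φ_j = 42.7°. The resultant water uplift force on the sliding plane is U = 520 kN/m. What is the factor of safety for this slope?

FS = 1.54

Resolving the block weight along and normal to the plane and applying the Mohr–Coulomb strength on the joint:
N' = W cosα − U = 1129·cos41.2° − 520 = 329.5 kN/m
Driving force T = W sinα = 1129·sin41.2° = 743.7 kN/m
Resisting force R = c·L + N'·tanφ_j = 43·19.6 + 329.5·tan42.7° = 842.8 + 304.0 = 1146.8 kN/m
FS = R / T = 1146.8 / 743.7 = 1.542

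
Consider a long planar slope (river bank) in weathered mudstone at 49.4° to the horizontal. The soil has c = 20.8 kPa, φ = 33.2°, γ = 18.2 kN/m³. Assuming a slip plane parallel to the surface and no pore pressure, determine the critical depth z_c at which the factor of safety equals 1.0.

z_c = 5.27 m

Setting FS = 1.00 in FS = [c + γz cos²β tanφ] / [γz sinβ cosβ] and solving for z:
z = c / [γ cosβ (FS·sinβ − cosβ·tanφ)]
  = 20.8 / [18.2·cos49.4°·(1.00·sin49.4° − cos49.4°·tan33.2°)]
  = 20.8 / [18.2·0.6508·(1.00·0.7593 − 0.6508·0.6544)]
  = 20.8 / 3.9490 = 5.267 m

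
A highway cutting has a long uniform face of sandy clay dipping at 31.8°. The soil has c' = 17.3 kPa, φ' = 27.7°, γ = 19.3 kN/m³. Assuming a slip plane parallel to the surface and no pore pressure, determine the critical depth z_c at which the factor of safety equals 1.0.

z_c = 13.06 m

Setting FS = 1.00 in FS = [c' + γz cos²β tanφ'] / [γz sinβ cosβ] and solving for z:
z = c' / [γ cosβ (FS·sinβ − cosβ·tanφ')]
  = 17.3 / [19.3·cos31.8°·(1.00·sin31.8° − cos31.8°·tan27.7°)]
  = 17.3 / [19.3·0.8499·(1.00·0.5270 − 0.8499·0.5250)]
  = 17.3 / 1.3246 = 13.061 m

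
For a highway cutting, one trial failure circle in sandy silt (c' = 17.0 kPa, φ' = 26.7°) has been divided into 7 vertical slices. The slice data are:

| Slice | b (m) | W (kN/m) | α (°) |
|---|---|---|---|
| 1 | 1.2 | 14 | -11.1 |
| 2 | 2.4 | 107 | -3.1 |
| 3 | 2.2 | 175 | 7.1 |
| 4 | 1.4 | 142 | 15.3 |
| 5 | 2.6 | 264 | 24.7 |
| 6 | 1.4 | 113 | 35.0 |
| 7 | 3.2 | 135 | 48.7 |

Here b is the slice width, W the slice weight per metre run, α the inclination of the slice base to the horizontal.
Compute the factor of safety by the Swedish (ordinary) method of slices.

FS = 2.18

Ordinary method of slices: FS = Σ[c'·Δl_i + (W_i cosα_i)·tanφ'] / Σ W_i sinα_i, with Δl_i = b_i / cosα_i.
Slice 1: Δl = 1.2/cos(-11.1°) = 1.223 m; N'_1 = 14·cos(-11.1°) = 13.7; c'Δl = 20.79; W sinα = -2.7
Slice 2: Δl = 2.4/cos(-3.1°) = 2.404 m; N'_2 = 107·cos(-3.1°) = 106.8; c'Δl = 40.86; W sinα = -5.8
Slice 3: Δl = 2.2/cos7.1° = 2.217 m; N'_3 = 175·cos7.1° = 173.7; c'Δl = 37.69; W sinα = 21.6
Slice 4: Δl = 1.4/cos15.3° = 1.451 m; N'_4 = 142·cos15.3° = 137.0; c'Δl = 24.67; W sinα = 37.5
Slice 5: Δl = 2.6/cos24.7° = 2.862 m; N'_5 = 264·cos24.7° = 239.8; c'Δl = 48.65; W sinα = 110.3
Slice 6: Δl = 1.4/cos35.0° = 1.709 m; N'_6 = 113·cos35.0° = 92.6; c'Δl = 29.05; W sinα = 64.8
Slice 7: Δl = 3.2/cos48.7° = 4.848 m; N'_7 = 135·cos48.7° = 89.1; c'Δl = 82.42; W sinα = 101.4
Σc'Δl = 284.1 kN/m; ΣN' = 852.7 kN/m; ΣW sinα = 327.2 kN/m
Resisting = 284.1 + 852.7·tan26.7° = 284.1 + 428.9 = 713.0 kN/m
FS = 713.0 / 327.2 = 2.179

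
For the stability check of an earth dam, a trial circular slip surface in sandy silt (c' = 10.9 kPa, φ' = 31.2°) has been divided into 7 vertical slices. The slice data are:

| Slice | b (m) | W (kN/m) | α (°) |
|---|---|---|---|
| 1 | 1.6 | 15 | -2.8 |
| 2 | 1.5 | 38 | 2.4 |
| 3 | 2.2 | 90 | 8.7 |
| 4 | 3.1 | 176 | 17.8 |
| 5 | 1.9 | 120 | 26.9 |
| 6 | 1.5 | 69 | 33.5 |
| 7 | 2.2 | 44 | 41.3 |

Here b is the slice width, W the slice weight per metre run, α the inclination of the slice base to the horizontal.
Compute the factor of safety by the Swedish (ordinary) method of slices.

FS = 2.51

Ordinary method of slices: FS = Σ[c'·Δl_i + (W_i cosα_i)·tanφ'] / Σ W_i sinα_i, with Δl_i = b_i / cosα_i.
Slice 1: Δl = 1.6/cos(-2.8°) = 1.602 m; N'_1 = 15·cos(-2.8°) = 15.0; c'Δl = 17.46; W sinα = -0.7
Slice 2: Δl = 1.5/cos2.4° = 1.501 m; N'_2 = 38·cos2.4° = 38.0; c'Δl = 16.36; W sinα = 1.6
Slice 3: Δl = 2.2/cos8.7° = 2.226 m; N'_3 = 90·cos8.7° = 89.0; c'Δl = 24.26; W sinα = 13.6
Slice 4: Δl = 3.1/cos17.8° = 3.256 m; N'_4 = 176·cos17.8° = 167.6; c'Δl = 35.49; W sinα = 53.8
Slice 5: Δl = 1.9/cos26.9° = 2.131 m; N'_5 = 120·cos26.9° = 107.0; c'Δl = 23.22; W sinα = 54.3
Slice 6: Δl = 1.5/cos33.5° = 1.799 m; N'_6 = 69·cos33.5° = 57.5; c'Δl = 19.61; W sinα = 38.1
Slice 7: Δl = 2.2/cos41.3° = 2.928 m; N'_7 = 44·cos41.3° = 33.1; c'Δl = 31.92; W sinα = 29.0
Σc'Δl = 168.3 kN/m; ΣN' = 507.1 kN/m; ΣW sinα = 189.7 kN/m
Resisting = 168.3 + 507.1·tan31.2° = 168.3 + 307.1 = 475.4 kN/m
FS = 475.4 / 189.7 = 2.506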